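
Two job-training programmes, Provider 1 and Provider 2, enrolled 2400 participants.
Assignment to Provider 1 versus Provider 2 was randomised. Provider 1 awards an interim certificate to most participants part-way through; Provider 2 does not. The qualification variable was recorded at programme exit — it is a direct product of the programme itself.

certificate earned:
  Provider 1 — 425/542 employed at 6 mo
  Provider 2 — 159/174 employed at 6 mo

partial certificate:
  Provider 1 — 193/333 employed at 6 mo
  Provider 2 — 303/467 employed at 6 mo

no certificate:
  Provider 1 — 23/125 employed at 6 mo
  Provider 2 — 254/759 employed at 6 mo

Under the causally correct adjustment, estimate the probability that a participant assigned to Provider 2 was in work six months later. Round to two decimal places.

0.51

The stratified and pooled comparisons disagree (Provider 2 wins within each qualification attained during the programme; Provider 1 wins overall), so the answer turns on the causal role of qualification attained during the programme.
Qualification attained during the programme here is a post-treatment variable shaped by the programme; conditioning on it would introduce bias rather than remove it. The overall comparison is the causal one.
So P(outcome | do(Provider 2)) is just the pooled rate for Provider 2: 716/1400 = 0.511.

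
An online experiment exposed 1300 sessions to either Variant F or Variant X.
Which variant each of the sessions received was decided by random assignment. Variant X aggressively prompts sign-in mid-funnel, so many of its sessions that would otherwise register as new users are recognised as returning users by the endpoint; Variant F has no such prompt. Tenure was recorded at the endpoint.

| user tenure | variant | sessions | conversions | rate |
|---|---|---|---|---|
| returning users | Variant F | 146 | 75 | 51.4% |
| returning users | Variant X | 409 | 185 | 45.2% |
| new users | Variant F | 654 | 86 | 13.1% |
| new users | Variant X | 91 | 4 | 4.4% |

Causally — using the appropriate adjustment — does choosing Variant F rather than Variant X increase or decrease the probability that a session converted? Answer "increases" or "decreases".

decreases

User tenure here is a post-treatment variable shaped by the variant; conditioning on it would introduce bias rather than remove it. The overall comparison is the causal one.
Pooled: Variant F 20.1% vs Variant X 37.8%; Variant X is higher overall.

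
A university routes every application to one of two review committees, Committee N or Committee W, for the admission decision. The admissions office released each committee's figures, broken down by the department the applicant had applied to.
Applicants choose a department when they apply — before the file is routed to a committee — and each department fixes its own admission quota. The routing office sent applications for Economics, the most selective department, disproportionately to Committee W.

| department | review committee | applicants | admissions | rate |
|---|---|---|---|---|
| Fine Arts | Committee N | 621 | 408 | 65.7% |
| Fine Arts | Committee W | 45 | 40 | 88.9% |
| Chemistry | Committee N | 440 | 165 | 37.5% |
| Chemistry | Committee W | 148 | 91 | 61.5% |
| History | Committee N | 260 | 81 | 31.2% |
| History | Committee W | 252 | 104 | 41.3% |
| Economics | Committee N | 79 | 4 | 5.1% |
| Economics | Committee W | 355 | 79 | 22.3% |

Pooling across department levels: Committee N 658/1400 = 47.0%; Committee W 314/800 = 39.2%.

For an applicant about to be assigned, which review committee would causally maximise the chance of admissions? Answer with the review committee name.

Department differs across review committees for reasons unrelated to any effect of the review committee itself, and it separately predicts the outcome — a classic confounder. We must compare within department levels.
Within each level — Fine Arts: 65.7% vs 88.9%; Chemistry: 37.5% vs 61.5%; History: 31.2% vs 41.3%; Economics: 5.1% vs 22.3% — Committee W is higher every time.

Committee W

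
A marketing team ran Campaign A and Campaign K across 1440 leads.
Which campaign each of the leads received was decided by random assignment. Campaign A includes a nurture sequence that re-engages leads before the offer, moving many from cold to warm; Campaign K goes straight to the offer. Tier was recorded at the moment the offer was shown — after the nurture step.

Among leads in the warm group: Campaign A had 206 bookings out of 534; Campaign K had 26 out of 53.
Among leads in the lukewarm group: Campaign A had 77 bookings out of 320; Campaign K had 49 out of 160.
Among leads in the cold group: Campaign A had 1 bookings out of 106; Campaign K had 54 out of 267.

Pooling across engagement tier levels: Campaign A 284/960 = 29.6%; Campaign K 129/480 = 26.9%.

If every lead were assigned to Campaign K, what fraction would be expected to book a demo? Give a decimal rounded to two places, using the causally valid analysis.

The engagement tier-specific comparison favours Campaign K throughout, but the pooled figures favour Campaign A. The question is whether to condition on engagement tier.
Stratifying would compare campaigns among leads the campaigns themselves sorted into engagement tier groups — a form of selection on an intermediate. The unconditioned pooled rates give the total causal effect.
So P(outcome | do(Campaign K)) is just the pooled rate for Campaign K: 129/480 = 0.269.

0.27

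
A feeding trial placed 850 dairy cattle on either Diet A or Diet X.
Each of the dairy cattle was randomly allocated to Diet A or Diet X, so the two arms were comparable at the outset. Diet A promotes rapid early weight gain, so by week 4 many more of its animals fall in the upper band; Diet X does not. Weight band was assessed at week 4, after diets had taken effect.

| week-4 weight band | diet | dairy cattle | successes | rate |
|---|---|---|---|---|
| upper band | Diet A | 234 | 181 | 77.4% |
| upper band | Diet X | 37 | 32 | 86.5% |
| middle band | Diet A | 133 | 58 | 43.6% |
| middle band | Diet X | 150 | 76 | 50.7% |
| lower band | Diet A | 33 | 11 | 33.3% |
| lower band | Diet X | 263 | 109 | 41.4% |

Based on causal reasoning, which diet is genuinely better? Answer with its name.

The stratified and pooled comparisons disagree (Diet X wins within each week-4 weight band; Diet A wins overall), so the answer turns on the causal role of week-4 weight band.
Stratifying would compare diets among dairy cattle the diets themselves sorted into week-4 weight band groups — a form of selection on an intermediate. The unconditioned pooled rates give the total causal effect.
Pooled: Diet A 62.5% vs Diet X 48.2%; Diet A is higher overall.

Diet A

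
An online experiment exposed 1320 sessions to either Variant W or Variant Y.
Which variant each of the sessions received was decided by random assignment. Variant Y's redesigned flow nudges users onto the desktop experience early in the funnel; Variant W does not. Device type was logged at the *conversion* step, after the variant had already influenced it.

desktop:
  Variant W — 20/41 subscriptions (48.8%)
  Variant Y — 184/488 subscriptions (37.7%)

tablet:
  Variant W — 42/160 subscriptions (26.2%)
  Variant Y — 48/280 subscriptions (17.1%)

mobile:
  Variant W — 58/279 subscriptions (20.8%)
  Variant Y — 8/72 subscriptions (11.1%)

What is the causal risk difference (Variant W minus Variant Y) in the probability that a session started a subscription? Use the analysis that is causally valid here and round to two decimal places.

Device type lies on the pathway variant → device type → outcome, so adjusting for it blocks the indirect effect. For the total causal effect of variant, use the unadjusted pooled rates.
The causal difference is the pooled difference: 0.250 − 0.286 = -0.036.

-0.04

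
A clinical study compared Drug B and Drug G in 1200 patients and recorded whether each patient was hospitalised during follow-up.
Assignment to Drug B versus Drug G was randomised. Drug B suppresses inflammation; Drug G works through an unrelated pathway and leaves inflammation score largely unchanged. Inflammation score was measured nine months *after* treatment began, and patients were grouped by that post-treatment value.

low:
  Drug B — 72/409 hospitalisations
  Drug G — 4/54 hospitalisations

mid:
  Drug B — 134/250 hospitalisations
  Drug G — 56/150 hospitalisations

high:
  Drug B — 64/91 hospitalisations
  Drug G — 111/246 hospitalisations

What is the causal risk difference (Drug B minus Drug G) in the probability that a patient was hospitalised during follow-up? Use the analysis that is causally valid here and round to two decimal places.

-0.02

The inflammation score-specific comparison favours Drug G throughout, but the pooled figures favour Drug B. The question is whether to condition on inflammation score.
Inflammation score here is a post-treatment variable shaped by the drug; conditioning on it would introduce bias rather than remove it. The overall comparison is the causal one.
The causal difference is the pooled difference: 0.360 − 0.380 = -0.020.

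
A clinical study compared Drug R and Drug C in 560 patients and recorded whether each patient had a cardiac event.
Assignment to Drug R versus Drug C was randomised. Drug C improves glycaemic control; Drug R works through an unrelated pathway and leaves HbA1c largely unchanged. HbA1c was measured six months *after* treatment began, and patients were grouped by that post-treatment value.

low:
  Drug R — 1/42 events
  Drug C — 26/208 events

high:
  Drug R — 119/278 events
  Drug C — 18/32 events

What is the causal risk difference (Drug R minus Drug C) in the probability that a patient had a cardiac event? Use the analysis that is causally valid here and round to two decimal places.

HbA1c lies on the pathway drug → HbA1c → outcome, so adjusting for it blocks the indirect effect. For the total causal effect of drug, use the unadjusted pooled rates.
The causal difference is the pooled difference: 0.375 − 0.183 = +0.192.

+0.19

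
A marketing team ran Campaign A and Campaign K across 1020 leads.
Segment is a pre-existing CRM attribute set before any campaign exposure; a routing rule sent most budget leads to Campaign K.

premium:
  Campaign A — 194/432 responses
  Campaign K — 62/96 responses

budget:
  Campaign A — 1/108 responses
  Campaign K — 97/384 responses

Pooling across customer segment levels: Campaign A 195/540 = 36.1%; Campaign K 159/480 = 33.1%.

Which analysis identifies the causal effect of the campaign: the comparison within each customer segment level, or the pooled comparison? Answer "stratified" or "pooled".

Here customer segment is a common cause — it drives both which campaign a case falls under and the outcome. The crude comparison mixes populations; the stratum-specific rates are the causally relevant ones.
Within each level — premium: 44.9% vs 64.6%; budget: 0.9% vs 25.3% — Campaign K is higher every time.

stratified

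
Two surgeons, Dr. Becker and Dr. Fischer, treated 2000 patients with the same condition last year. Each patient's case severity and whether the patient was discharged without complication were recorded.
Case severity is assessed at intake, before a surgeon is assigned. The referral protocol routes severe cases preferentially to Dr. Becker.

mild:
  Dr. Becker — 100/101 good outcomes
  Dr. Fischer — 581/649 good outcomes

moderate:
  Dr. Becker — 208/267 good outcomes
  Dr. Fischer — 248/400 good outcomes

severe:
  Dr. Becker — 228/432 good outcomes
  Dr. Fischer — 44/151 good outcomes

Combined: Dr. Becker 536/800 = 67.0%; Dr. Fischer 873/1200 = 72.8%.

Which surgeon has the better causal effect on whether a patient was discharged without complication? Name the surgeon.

Here case severity is a common cause — it drives both which surgeon a case falls under and the outcome. The crude comparison mixes populations; the stratum-specific rates are the causally relevant ones.
Within each level — mild: 99.0% vs 89.5%; moderate: 77.9% vs 62.0%; severe: 52.8% vs 29.1% — Dr. Becker is higher every time.

Dr. Becker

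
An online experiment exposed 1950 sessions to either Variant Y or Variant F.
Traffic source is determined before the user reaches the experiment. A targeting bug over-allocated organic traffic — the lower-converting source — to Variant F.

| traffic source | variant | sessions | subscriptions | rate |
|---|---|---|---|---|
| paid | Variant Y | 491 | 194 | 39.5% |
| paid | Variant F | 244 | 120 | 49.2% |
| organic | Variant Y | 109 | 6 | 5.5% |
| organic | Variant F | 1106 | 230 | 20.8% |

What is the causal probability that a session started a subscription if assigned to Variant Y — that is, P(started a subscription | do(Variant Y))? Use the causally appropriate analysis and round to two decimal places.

Traffic source differs across variants for reasons unrelated to any effect of the variant itself, and it separately predicts the outcome — a classic confounder. We must compare within traffic source levels.
Standardising Variant Y to the population traffic source mix: 0.377·194/491 + 0.623·6/109 = 0.183.

0.18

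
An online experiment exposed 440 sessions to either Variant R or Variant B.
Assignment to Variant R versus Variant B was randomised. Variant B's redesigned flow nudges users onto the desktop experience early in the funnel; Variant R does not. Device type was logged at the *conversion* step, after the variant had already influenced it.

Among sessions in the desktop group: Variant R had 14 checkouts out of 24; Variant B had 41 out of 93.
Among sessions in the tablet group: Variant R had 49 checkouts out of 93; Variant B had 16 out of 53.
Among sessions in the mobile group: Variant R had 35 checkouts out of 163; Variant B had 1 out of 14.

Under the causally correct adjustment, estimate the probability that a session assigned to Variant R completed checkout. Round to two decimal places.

0.35

Device type is downstream of the variant. One should not condition on a consequence of treatment, so the overall rates are the right comparison.
So P(outcome | do(Variant R)) is just the pooled rate for Variant R: 98/280 = 0.350.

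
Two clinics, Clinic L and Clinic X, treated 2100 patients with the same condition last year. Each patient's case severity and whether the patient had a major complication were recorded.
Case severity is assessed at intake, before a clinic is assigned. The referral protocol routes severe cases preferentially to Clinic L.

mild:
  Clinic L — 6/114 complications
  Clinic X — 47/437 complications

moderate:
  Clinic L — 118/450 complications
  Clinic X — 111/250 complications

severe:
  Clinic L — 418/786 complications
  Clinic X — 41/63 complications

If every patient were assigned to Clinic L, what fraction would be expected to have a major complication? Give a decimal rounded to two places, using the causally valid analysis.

0.32

The case severity-specific comparison favours Clinic L throughout, but the pooled figures favour Clinic X. The question is whether to condition on case severity.
Since case severity is a pre-existing factor (not a product of the clinic) and it affects the outcome on its own, it is a confounder. The stratified rates, not the pooled rate, identify the causal effect.
Standardising Clinic L to the population case severity mix: 0.262·6/114 + 0.333·118/450 + 0.404·418/786 = 0.316.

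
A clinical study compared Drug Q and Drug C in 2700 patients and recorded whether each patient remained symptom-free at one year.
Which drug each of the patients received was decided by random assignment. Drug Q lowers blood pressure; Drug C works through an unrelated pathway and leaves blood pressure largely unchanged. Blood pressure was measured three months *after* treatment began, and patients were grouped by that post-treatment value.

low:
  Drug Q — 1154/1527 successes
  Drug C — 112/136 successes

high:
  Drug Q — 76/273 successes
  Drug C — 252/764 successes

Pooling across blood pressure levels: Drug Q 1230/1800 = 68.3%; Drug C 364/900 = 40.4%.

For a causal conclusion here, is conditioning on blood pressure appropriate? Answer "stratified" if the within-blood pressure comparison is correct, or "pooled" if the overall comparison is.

pooled

Blood pressure lies on the pathway drug → blood pressure → outcome, so adjusting for it blocks the indirect effect. For the total causal effect of drug, use the unadjusted pooled rates.
Pooled: Drug Q 68.3% vs Drug C 40.4%; Drug Q is higher overall.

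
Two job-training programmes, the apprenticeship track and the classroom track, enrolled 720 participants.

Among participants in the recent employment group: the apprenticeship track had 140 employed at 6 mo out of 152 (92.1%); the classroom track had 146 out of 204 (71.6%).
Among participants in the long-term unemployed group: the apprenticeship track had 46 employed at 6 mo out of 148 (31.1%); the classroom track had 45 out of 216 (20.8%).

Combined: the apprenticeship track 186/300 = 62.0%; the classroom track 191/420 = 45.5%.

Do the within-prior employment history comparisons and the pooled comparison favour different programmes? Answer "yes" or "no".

Within each prior employment history level (recent employment 92.1% vs 71.6%; long-term unemployed 31.1% vs 20.8%), the apprenticeship track has the higher rate every time. Pooled: 62.0% vs 45.5% — the apprenticeship track has the higher rate overall. They agree.

no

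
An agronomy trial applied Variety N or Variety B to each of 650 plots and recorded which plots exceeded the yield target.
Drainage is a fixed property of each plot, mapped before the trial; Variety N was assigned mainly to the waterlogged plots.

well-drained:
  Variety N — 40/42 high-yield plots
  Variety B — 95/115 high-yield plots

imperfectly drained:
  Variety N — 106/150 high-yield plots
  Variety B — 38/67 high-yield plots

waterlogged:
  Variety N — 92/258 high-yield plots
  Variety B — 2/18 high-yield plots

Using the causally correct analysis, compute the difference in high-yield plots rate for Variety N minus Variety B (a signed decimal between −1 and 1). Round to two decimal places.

The field drainage-specific comparison favours Variety N throughout, but the pooled figures favour Variety B. The question is whether to condition on field drainage.
Field drainage differs across varietys for reasons unrelated to any effect of the variety itself, and it separately predicts the outcome — a classic confounder. We must compare within field drainage levels.
Adjusting over the population distribution of field drainage: 0.242·(0.952−0.826) + 0.334·(0.707−0.567) + 0.425·(0.357−0.111) = +0.181.

+0.18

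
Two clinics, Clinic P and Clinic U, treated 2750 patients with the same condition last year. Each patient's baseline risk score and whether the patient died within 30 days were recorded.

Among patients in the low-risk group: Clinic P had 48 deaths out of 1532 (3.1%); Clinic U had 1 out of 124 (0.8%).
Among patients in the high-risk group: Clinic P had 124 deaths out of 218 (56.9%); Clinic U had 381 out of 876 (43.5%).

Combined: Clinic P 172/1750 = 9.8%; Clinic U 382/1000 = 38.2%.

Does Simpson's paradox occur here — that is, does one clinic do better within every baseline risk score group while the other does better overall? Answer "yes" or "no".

yes

Within each baseline risk score level (low-risk 3.1% vs 0.8%; high-risk 56.9% vs 43.5%), Clinic U has the lower rate every time. Pooled: 9.8% vs 38.2% — Clinic P has the lower rate overall. The two comparisons disagree.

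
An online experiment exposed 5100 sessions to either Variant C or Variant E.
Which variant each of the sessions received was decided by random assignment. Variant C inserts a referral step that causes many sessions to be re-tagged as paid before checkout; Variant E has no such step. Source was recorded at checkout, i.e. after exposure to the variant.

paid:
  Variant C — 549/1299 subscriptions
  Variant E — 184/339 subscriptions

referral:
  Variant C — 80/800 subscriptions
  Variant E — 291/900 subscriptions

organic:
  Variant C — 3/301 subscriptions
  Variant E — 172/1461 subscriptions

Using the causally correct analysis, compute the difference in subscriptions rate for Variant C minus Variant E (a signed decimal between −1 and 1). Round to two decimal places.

+0.02

The stratified and pooled comparisons disagree (Variant E wins within each traffic source; Variant C wins overall), so the answer turns on the causal role of traffic source.
Traffic source lies on the pathway variant → traffic source → outcome, so adjusting for it blocks the indirect effect. For the total causal effect of variant, use the unadjusted pooled rates.
The causal difference is the pooled difference: 0.263 − 0.240 = +0.024.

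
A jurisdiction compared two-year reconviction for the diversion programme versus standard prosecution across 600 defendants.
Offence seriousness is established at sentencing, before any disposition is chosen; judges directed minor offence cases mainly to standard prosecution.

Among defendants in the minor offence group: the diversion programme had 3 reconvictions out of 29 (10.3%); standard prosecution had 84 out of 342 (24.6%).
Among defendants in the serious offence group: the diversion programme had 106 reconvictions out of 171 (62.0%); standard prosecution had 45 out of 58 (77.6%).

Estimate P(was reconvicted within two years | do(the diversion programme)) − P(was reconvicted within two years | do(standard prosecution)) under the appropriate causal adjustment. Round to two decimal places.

-0.15

the diversion programme is lower inside every offence seriousness stratum but standard prosecution is lower in aggregate. Whether to stratify depends on how offence seriousness relates to the disposition.
The imbalance in offence seriousness arose from how defendants were allocated, not from anything the disposition did; and offence seriousness independently affects the outcome. The pooled gap is confounded — condition on offence seriousness.
Adjusting over the population distribution of offence seriousness: 0.618·(0.103−0.246) + 0.382·(0.620−0.776) = -0.147.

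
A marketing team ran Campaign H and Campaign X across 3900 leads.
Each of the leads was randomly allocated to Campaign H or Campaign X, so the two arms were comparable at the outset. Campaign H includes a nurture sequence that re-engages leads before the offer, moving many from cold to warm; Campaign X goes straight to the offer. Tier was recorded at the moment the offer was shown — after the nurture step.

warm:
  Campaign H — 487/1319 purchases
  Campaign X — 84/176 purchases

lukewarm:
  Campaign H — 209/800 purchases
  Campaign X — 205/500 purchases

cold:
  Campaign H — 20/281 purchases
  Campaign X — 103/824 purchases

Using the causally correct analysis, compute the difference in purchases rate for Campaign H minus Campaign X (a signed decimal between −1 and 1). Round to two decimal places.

+0.04

The stratified and pooled comparisons disagree (Campaign X wins within each engagement tier; Campaign H wins overall), so the answer turns on the causal role of engagement tier.
Engagement tier is downstream of the campaign. One should not condition on a consequence of treatment, so the overall rates are the right comparison.
The causal difference is the pooled difference: 0.298 − 0.261 = +0.037.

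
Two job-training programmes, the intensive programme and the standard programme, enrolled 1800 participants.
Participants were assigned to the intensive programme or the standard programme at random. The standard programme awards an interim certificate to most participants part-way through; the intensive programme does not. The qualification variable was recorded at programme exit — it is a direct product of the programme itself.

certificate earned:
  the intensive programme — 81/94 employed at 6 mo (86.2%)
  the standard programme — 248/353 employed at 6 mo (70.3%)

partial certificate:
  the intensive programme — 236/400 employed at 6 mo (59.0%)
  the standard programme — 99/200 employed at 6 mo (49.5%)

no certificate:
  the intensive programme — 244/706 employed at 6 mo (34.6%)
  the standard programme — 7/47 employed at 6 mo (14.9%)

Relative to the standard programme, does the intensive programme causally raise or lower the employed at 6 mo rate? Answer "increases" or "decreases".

The stratified and pooled comparisons disagree (the intensive programme wins within each qualification attained during the programme; the standard programme wins overall), so the answer turns on the causal role of qualification attained during the programme.
Qualification attained during the programme here is a post-treatment variable shaped by the programme; conditioning on it would introduce bias rather than remove it. The overall comparison is the causal one.
Pooled: the intensive programme 46.8% vs the standard programme 59.0%; the standard programme is higher overall.

decreases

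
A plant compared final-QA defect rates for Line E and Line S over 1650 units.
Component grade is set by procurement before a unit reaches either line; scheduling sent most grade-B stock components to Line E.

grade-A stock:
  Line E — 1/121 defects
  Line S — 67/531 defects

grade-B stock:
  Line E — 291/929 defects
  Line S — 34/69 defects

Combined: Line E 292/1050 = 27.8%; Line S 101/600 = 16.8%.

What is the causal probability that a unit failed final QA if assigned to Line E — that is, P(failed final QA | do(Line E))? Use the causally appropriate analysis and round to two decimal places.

0.19

Component grade is set before the line has any effect — it is not caused by the line — and it independently drives the outcome. That makes it a confounder, so the causal comparison is within component grade levels.
Standardising Line E to the population component grade mix: 0.395·1/121 + 0.605·291/929 = 0.193.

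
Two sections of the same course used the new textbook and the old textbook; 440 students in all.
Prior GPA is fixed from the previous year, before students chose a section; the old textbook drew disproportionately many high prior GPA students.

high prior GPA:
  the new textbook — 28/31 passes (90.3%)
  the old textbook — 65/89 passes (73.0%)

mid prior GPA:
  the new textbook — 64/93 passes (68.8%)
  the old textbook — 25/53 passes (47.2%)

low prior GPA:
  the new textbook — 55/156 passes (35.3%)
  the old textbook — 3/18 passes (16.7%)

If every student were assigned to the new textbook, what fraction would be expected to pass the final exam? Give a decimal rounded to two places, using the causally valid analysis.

the new textbook is higher inside every prior GPA band stratum but the old textbook is higher in aggregate. Whether to stratify depends on how prior GPA band relates to the teaching method.
Prior GPA band satisfies the back-door criterion: it is not a descendant of the teaching method, and it blocks the spurious path from teaching method to outcome. Adjusting for it (i.e., using the within-prior GPA band rates) gives the causal effect.
Standardising the new textbook to the population prior GPA band mix: 0.273·28/31 + 0.332·64/93 + 0.395·55/156 = 0.614.

0.61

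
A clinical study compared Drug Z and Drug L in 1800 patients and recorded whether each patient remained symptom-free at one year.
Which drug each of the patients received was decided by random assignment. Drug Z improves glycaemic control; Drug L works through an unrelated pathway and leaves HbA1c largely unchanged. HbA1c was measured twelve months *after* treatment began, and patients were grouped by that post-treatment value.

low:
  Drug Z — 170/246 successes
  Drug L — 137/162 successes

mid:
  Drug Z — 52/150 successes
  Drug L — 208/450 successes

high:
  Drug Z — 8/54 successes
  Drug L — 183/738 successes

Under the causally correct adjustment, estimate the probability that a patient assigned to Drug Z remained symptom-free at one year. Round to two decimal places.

The HbA1c-specific comparison favours Drug L throughout, but the pooled figures favour Drug Z. The question is whether to condition on HbA1c.
HbA1c is recorded after the drug and is itself shifted by it — it sits on the causal path from drug to outcome. Conditioning on a mediator would strip out part of the effect we want; the pooled comparison gives the total causal effect.
So P(outcome | do(Drug Z)) is just the pooled rate for Drug Z: 230/450 = 0.511.

0.51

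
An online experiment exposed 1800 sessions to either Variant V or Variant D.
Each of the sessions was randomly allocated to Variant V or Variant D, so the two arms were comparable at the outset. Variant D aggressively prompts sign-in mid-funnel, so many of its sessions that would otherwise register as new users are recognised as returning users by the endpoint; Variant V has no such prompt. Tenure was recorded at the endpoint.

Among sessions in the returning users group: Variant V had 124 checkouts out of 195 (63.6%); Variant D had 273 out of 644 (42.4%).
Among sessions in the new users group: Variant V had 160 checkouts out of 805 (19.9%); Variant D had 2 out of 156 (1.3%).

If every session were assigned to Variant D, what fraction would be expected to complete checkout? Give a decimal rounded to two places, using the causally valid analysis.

0.34

User tenure lies on the pathway variant → user tenure → outcome, so adjusting for it blocks the indirect effect. For the total causal effect of variant, use the unadjusted pooled rates.
So P(outcome | do(Variant D)) is just the pooled rate for Variant D: 275/800 = 0.344.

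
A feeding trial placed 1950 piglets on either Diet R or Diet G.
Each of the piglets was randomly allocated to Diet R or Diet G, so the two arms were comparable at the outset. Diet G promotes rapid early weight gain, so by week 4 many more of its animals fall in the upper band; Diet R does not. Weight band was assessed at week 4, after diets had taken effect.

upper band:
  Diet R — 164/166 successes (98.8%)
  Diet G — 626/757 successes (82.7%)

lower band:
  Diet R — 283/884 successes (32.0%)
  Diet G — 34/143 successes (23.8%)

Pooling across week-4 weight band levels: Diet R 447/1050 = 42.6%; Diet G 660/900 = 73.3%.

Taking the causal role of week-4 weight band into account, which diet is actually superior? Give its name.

The stratified and pooled comparisons disagree (Diet R wins within each week-4 weight band; Diet G wins overall), so the answer turns on the causal role of week-4 weight band.
Week-4 weight band lies on the pathway diet → week-4 weight band → outcome, so adjusting for it blocks the indirect effect. For the total causal effect of diet, use the unadjusted pooled rates.
Pooled: Diet R 42.6% vs Diet G 73.3%; Diet G is higher overall.

Diet G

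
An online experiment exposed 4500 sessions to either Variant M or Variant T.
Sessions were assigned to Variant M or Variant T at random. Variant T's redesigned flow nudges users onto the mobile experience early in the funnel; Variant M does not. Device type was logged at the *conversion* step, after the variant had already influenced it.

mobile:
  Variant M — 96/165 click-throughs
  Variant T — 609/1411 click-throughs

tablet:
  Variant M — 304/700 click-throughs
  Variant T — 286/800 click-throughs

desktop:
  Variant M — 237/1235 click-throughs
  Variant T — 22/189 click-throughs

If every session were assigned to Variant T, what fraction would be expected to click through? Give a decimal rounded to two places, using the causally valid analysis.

Device type is recorded after the variant and is itself shifted by it — it sits on the causal path from variant to outcome. Conditioning on a mediator would strip out part of the effect we want; the pooled comparison gives the total causal effect.
So P(outcome | do(Variant T)) is just the pooled rate for Variant T: 917/2400 = 0.382.

0.38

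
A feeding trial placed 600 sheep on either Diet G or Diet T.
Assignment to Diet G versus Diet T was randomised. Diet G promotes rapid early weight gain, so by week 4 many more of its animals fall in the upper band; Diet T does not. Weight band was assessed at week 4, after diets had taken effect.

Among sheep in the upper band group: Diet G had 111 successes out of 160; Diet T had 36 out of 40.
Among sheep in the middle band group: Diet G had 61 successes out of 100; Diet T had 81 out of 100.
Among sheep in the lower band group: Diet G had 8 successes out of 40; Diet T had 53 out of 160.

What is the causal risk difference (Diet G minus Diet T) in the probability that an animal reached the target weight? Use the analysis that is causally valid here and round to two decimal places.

Diet T is higher inside every week-4 weight band stratum but Diet G is higher in aggregate. Whether to stratify depends on how week-4 weight band relates to the diet.
Week-4 weight band lies on the pathway diet → week-4 weight band → outcome, so adjusting for it blocks the indirect effect. For the total causal effect of diet, use the unadjusted pooled rates.
The causal difference is the pooled difference: 0.600 − 0.567 = +0.033.

+0.03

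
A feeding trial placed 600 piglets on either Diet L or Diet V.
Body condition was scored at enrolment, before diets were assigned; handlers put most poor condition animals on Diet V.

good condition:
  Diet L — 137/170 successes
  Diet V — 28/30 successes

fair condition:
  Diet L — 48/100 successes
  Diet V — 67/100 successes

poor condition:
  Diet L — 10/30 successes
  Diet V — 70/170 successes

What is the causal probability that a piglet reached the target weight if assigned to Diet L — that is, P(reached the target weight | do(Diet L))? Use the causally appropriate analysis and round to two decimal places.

Since starting body condition is a pre-existing factor (not a product of the diet) and it affects the outcome on its own, it is a confounder. The stratified rates, not the pooled rate, identify the causal effect.
Standardising Diet L to the population starting body condition mix: 0.333·137/170 + 0.333·48/100 + 0.333·10/30 = 0.540.

0.54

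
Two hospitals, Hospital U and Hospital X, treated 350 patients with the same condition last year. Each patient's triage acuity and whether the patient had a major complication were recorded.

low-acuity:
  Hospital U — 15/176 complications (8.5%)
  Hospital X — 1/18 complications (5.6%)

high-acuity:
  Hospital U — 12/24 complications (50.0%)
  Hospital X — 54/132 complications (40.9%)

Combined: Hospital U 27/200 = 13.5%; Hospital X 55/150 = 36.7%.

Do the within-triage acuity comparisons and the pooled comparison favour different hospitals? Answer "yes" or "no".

yes

Within each triage acuity level (low-acuity 8.5% vs 5.6%; high-acuity 50.0% vs 40.9%), Hospital X has the lower rate every time. Pooled: 13.5% vs 36.7% — Hospital U has the lower rate overall. The two comparisons disagree.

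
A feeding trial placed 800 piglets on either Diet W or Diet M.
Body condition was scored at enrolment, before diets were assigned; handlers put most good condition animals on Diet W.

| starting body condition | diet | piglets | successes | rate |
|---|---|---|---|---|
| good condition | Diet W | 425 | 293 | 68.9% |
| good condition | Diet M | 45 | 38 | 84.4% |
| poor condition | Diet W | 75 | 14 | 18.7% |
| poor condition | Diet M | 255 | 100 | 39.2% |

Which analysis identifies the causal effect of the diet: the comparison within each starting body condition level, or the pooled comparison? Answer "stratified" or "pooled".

The imbalance in starting body condition arose from how piglets were allocated, not from anything the diet did; and starting body condition independently affects the outcome. The pooled gap is confounded — condition on starting body condition.
Within each level — good condition: 68.9% vs 84.4%; poor condition: 18.7% vs 39.2% — Diet M is higher every time.

stratified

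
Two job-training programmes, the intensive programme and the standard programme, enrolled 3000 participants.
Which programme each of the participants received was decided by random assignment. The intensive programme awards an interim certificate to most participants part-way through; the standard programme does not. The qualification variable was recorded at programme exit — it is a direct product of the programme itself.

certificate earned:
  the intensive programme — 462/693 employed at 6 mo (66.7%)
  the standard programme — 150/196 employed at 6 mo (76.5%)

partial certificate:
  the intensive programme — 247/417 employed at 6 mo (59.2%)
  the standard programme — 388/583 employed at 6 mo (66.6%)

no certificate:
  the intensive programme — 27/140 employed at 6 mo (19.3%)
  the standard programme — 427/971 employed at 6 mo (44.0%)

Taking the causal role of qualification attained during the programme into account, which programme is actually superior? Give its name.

the intensive programme

Qualification attained during the programme lies on the pathway programme → qualification attained during the programme → outcome, so adjusting for it blocks the indirect effect. For the total causal effect of programme, use the unadjusted pooled rates.
Pooled: the intensive programme 58.9% vs the standard programme 55.1%; the intensive programme is higher overall.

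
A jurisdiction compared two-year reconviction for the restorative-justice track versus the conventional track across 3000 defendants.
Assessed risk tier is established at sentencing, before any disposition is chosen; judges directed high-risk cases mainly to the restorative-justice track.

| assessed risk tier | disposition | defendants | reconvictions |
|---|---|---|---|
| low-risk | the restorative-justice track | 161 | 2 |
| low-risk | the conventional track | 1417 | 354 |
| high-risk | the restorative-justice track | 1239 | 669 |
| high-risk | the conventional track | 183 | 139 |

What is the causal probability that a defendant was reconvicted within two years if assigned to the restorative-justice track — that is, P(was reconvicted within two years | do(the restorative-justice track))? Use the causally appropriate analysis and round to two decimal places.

0.26

The stratified and pooled comparisons disagree (the restorative-justice track wins within each assessed risk tier; the conventional track wins overall), so the answer turns on the causal role of assessed risk tier.
Here assessed risk tier is a common cause — it drives both which disposition a case falls under and the outcome. The crude comparison mixes populations; the stratum-specific rates are the causally relevant ones.
Standardising the restorative-justice track to the population assessed risk tier mix: 0.526·2/161 + 0.474·669/1239 = 0.262.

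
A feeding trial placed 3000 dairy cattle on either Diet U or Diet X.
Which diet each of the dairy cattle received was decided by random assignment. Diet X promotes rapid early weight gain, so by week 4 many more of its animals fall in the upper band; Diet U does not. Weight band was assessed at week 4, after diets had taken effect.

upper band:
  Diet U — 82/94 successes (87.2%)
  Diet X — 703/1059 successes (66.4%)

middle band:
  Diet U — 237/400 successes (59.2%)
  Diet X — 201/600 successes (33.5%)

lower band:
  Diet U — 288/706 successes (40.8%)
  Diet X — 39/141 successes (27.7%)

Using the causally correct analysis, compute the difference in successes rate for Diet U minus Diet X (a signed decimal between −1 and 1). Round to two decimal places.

The distribution of week-4 weight band is itself part of what the diet does — it is an intermediate outcome. Holding it fixed would remove that part of the effect; the total effect is the pooled difference.
The causal difference is the pooled difference: 0.506 − 0.524 = -0.018.

-0.02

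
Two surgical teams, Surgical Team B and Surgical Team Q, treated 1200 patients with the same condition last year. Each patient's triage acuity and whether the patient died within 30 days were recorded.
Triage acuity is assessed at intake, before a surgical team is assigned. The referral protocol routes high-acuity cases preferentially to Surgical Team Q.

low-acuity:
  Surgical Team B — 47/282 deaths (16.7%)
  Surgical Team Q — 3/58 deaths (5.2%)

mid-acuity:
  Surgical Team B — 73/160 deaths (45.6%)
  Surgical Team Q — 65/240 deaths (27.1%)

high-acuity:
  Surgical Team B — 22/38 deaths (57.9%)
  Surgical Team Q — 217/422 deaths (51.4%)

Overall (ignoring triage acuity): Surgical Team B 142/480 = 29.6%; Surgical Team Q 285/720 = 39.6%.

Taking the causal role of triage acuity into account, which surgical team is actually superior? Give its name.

Within every triage acuity level Surgical Team Q has the lower rate, yet pooled Surgical Team B does — Simpson's reversal.
Nothing the surgical team does changes triage acuity; the imbalance is an allocation artefact. With triage acuity also predicting the outcome, the pooled figure is confounded, and the within-stratum comparison is the causal one.
Within each level — low-acuity: 16.7% vs 5.2%; mid-acuity: 45.6% vs 27.1%; high-acuity: 57.9% vs 51.4% — Surgical Team Q is lower every time.

Surgical Team Q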